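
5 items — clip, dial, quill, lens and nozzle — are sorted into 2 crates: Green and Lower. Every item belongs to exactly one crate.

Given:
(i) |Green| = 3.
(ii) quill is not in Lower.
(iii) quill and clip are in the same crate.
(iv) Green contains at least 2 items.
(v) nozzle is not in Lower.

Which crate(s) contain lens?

lens: Lower

From (ii): quill ∉ Lower.
From (v): nozzle ∉ Lower.
(iii): clip matches quill: clip ∉ Lower.
Only one crate left: clip ∈ Green.
Only one crate left: quill ∈ Green.
Only one crate left: nozzle ∈ Green.
(i): Green already has 3, so the rest are out.
Only one crate left: dial ∈ Lower.
Only one crate left: lens ∈ Lower.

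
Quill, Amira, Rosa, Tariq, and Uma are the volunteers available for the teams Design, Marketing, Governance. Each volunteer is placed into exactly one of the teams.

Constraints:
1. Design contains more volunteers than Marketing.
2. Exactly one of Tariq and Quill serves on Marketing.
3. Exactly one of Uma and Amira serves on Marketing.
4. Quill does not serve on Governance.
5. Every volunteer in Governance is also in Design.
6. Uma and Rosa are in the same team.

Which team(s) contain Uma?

Uma: Design

From (4): Quill ∉ Governance.
Suppose Uma ∉ Design: no assignment then satisfies all the clues, so Uma ∈ Design.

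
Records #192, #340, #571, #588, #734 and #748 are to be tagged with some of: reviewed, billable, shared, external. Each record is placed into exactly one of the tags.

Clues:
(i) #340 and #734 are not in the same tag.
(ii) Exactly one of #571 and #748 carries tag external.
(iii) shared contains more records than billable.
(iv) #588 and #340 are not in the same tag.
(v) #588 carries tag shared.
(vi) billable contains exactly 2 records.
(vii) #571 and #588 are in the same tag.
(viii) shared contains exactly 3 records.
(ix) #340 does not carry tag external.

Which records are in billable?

billable = {#192, #340}

From (v): #588 ∈ shared.
From (ix): #340 ∉ external.
(iv): #340 ∉ shared.
(vii): #571 matches #588: #571 ∉ reviewed.
(vii): #571 matches #588: #571 ∉ billable.
(vii): #571 matches #588: #571 ∈ shared.
(ii) (exactly one): #748 ∈ external.
Suppose #192 ∉ billable: no assignment then satisfies all the clues, so #192 ∈ billable.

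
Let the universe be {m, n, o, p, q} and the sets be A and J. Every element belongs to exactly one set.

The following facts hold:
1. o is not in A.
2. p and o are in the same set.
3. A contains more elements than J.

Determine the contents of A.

A = {m, n, q}

From (1): o ∉ A.
(2): p matches o: p ∉ A.
Only one set left: o ∈ J.
Only one set left: p ∈ J.
Suppose m ∉ A: no assignment then satisfies all the clues, so m ∈ A.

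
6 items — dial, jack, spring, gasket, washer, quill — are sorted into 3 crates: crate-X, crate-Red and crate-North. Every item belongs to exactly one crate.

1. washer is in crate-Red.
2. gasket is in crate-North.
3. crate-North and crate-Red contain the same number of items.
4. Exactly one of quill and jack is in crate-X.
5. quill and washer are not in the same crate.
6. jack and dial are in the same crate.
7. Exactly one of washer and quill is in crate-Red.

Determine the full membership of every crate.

crate-X = {dial, jack}; crate-Red = {spring, washer}; crate-North = {gasket, quill}

From (1): washer ∈ crate-Red.
From (2): gasket ∈ crate-North.
(5): quill ∉ crate-Red.
Suppose dial ∉ crate-X: no assignment then satisfies all the clues, so dial ∈ crate-X.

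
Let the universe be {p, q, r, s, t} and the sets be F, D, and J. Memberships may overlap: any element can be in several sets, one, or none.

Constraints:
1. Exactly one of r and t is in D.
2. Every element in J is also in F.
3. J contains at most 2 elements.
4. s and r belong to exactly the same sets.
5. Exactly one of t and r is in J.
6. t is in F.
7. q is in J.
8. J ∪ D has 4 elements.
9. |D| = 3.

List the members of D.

D = {q, r, s}

From (6): t ∈ F.
From (7): q ∈ J.
(2) with q ∈ J: q ∈ F.
Suppose p ∈ D: no assignment then satisfies all the clues, so p ∉ D.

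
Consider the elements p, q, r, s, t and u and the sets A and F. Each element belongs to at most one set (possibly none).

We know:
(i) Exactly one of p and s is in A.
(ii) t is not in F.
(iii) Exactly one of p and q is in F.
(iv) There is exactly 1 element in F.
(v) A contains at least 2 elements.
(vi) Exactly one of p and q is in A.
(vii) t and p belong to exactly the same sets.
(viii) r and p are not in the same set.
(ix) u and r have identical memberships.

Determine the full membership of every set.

From (ii): t ∉ F.
(vii): p matches t: p ∉ F.
(iii) (exactly one): q ∈ F.
(iv): F already has 1, so the rest are out.
(vi) (exactly one): p ∈ A.
(vii): t matches p: t ∈ A.
(viii): r ∉ A.
(ix): u matches r: u ∉ A.
(i) (exactly one): s ∉ A.

A = {p, t}; F = {q}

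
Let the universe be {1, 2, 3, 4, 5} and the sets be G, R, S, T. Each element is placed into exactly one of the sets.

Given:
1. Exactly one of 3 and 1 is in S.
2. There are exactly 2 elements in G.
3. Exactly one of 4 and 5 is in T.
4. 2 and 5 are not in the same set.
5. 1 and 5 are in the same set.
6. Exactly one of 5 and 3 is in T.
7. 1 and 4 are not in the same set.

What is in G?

G = {2, 4}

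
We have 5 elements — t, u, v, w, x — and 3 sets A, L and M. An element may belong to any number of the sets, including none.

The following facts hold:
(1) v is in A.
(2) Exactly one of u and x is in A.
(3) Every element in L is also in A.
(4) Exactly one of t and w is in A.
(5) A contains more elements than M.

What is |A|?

3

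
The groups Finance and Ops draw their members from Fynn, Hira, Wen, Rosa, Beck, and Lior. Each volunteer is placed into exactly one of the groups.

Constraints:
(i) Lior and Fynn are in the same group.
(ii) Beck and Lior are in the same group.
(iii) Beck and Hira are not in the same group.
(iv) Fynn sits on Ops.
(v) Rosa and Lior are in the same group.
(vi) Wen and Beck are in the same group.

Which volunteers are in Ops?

Ops = {Beck, Fynn, Lior, Rosa, Wen}

From (iv): Fynn ∈ Ops.
(i): Lior matches Fynn: Lior ∉ Finance.
(i): Lior matches Fynn: Lior ∈ Ops.
(ii): Beck matches Lior: Beck ∉ Finance.
(ii): Beck matches Lior: Beck ∈ Ops.
(iii): Hira ∉ Ops.
(v): Rosa matches Lior: Rosa ∉ Finance.
(v): Rosa matches Lior: Rosa ∈ Ops.
(vi): Wen matches Beck: Wen ∉ Finance.
(vi): Wen matches Beck: Wen ∈ Ops.
Only one group left: Hira ∈ Finance.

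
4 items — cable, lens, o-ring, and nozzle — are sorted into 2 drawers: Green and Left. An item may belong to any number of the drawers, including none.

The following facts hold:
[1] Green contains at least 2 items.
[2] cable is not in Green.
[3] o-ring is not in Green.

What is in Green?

Green = {lens, nozzle}

From (2): cable ∉ Green.
From (3): o-ring ∉ Green.
(1): only 2 candidates remain for Green, so all are in.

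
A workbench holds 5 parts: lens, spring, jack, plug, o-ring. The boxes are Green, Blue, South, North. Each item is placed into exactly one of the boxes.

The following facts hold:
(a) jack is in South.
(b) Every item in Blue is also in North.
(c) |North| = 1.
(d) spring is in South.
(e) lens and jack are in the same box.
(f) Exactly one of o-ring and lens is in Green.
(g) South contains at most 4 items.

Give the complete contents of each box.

From (a): jack ∈ South.
From (d): spring ∈ South.
(e): lens matches jack: lens ∉ Green.
(e): lens matches jack: lens ∉ Blue.
(e): lens matches jack: lens ∈ South.
(f) (exactly one): o-ring ∈ Green.
(c): only 1 candidates remain for North, so all are in.

Green = {o-ring}; Blue = {}; South = {jack, lens, spring}; North = {plug}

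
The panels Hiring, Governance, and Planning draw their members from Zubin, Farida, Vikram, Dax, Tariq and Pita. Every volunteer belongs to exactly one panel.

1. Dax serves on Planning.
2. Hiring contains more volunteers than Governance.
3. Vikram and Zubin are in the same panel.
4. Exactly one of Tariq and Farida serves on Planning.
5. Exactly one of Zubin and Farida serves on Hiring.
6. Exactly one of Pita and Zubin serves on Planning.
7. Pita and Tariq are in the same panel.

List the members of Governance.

Governance = {Farida}

From (1): Dax ∈ Planning.
Suppose Zubin ∈ Governance: no assignment then satisfies all the clues, so Zubin ∉ Governance.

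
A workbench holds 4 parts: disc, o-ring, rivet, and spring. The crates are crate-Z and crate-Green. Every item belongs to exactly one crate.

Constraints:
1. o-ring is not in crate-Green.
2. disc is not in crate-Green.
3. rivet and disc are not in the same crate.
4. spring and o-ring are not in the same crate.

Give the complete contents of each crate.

From (1): o-ring ∉ crate-Green.
From (2): disc ∉ crate-Green.
Only one crate left: disc ∈ crate-Z.
Only one crate left: o-ring ∈ crate-Z.
(3): rivet ∉ crate-Z.
(4): spring ∉ crate-Z.
Only one crate left: rivet ∈ crate-Green.
Only one crate left: spring ∈ crate-Green.

crate-Z = {disc, o-ring}; crate-Green = {rivet, spring}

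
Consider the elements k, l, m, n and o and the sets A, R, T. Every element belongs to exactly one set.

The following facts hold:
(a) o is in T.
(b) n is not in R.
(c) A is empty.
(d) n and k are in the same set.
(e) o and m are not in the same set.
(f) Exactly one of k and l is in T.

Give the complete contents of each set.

A = {}; R = {l, m}; T = {k, n, o}

From (a): o ∈ T.
From (b): n ∉ R.
(c): A already has 0, so the rest are out.
(d): k matches n: k ∉ R.
(e): m ∉ T.
Only one set left: k ∈ T.
Only one set left: m ∈ R.
Only one set left: n ∈ T.
(f) (exactly one): l ∉ T.
Only one set left: l ∈ R.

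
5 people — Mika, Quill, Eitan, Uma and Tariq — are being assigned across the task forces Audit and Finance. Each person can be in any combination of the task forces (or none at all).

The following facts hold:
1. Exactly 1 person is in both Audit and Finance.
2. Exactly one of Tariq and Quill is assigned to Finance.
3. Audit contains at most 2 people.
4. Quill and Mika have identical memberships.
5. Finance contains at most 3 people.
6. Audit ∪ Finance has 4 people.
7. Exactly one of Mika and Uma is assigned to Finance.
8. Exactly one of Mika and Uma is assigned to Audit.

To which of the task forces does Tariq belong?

Tariq: none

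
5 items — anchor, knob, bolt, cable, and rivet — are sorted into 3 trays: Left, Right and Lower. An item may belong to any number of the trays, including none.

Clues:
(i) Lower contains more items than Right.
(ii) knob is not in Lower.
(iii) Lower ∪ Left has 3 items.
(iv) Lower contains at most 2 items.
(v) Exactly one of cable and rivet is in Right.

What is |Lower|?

From (ii): knob ∉ Lower.
Suppose anchor ∈ Right: no assignment then satisfies all the clues, so anchor ∉ Right.

2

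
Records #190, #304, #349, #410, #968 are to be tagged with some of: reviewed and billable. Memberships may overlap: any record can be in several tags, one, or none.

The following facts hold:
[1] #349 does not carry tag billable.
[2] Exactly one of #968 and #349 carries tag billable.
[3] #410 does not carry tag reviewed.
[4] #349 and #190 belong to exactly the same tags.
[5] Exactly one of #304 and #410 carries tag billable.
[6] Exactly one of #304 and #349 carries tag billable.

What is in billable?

billable = {#304, #968}

From (1): #349 ∉ billable.
From (3): #410 ∉ reviewed.
(2) (exactly one): #968 ∈ billable.
(4): #190 matches #349: #190 ∉ billable.
(6) (exactly one): #304 ∈ billable.
(5) (exactly one): #410 ∉ billable.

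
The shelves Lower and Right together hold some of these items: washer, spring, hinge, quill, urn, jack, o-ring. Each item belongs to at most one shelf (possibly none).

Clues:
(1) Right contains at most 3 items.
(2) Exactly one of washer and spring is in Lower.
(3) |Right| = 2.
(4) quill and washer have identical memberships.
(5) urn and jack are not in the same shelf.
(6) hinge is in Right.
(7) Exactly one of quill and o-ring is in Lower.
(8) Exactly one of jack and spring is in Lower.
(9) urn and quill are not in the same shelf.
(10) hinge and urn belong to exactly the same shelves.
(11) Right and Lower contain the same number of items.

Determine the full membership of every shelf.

Lower = {o-ring, spring}; Right = {hinge, urn}

From (6): hinge ∈ Right.
(10): urn matches hinge: urn ∉ Lower.
(10): urn matches hinge: urn ∈ Right.
(3): Right already has 2, so the rest are out.
Suppose washer ∈ Lower: no assignment then satisfies all the clues, so washer ∉ Lower.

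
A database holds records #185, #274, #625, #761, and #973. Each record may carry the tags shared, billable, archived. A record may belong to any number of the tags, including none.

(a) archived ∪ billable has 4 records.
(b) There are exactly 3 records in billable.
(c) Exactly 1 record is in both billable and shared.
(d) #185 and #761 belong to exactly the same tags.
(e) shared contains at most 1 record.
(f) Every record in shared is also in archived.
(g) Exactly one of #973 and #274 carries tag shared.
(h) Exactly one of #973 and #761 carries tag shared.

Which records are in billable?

billable = {#185, #761, #973}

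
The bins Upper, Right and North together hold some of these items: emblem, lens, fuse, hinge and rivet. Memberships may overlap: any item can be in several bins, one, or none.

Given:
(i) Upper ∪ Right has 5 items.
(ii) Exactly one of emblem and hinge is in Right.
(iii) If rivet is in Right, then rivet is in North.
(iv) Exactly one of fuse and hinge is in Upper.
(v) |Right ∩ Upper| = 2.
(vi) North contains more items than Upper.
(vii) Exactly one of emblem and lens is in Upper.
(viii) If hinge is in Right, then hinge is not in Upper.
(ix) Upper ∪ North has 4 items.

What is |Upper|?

3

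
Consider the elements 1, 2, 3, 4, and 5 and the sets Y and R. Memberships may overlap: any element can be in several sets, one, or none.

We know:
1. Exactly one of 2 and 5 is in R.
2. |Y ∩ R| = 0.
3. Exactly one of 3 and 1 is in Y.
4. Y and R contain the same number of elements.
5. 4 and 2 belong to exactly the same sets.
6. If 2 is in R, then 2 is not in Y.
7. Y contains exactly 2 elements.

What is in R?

R = {2, 4}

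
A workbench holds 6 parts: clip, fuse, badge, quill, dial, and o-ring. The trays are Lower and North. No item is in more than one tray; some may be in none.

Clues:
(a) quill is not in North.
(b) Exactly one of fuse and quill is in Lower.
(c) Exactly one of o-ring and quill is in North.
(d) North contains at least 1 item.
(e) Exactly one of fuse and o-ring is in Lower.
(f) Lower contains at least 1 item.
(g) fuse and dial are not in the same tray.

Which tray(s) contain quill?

From (a): quill ∉ North.
(c) (exactly one): o-ring ∈ North.
(e) (exactly one): fuse ∈ Lower.
(g): dial ∉ Lower.
(b) (exactly one): quill ∉ Lower.

quill: none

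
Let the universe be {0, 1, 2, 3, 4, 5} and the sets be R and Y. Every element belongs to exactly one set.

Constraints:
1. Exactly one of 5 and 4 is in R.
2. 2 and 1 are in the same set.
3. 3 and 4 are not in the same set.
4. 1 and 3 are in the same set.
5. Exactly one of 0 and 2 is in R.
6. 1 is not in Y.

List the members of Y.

From (6): 1 ∉ Y.
(2): 2 matches 1: 2 ∉ Y.
(4): 3 matches 1: 3 ∉ Y.
Only one set left: 1 ∈ R.
Only one set left: 2 ∈ R.
Only one set left: 3 ∈ R.
(3): 4 ∉ R.
(5) (exactly one): 0 ∉ R.
Only one set left: 0 ∈ Y.
Only one set left: 4 ∈ Y.
(1) (exactly one): 5 ∈ R.

Y = {0, 4}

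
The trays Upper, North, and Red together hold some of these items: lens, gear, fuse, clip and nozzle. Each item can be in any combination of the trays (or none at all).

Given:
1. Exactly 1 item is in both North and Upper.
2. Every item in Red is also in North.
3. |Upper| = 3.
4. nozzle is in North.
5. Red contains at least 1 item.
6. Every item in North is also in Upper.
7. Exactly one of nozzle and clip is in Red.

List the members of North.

North = {nozzle}

From (4): nozzle ∈ North.
(6) with nozzle ∈ North: nozzle ∈ Upper.
Suppose lens ∈ North: no assignment then satisfies all the clues, so lens ∉ North.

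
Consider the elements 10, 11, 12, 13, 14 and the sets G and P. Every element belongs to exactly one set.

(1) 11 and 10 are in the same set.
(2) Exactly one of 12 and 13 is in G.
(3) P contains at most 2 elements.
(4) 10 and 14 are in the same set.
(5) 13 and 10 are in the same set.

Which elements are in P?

P = {12}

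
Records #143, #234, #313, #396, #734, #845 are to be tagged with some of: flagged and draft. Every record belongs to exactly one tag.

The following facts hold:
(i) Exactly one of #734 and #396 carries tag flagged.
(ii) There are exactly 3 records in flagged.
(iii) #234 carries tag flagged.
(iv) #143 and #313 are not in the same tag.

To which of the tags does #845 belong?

#845: draft

From (iii): #234 ∈ flagged.
Suppose #845 ∈ flagged: no assignment then satisfies all the clues, so #845 ∉ flagged.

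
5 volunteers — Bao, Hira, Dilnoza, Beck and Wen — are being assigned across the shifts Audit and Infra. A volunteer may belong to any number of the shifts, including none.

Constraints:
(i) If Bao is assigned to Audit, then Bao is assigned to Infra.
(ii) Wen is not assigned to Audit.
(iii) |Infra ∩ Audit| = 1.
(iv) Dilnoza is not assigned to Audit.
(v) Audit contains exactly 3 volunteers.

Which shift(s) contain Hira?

Hira: Audit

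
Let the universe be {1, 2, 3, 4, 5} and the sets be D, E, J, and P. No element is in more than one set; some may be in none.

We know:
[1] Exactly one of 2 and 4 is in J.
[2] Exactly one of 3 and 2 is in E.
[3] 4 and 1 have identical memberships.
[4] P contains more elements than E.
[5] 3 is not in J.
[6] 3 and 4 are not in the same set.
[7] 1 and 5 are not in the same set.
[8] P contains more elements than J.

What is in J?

J = {2}

From (5): 3 ∉ J.
Suppose 1 ∈ J: no assignment then satisfies all the clues, so 1 ∉ J.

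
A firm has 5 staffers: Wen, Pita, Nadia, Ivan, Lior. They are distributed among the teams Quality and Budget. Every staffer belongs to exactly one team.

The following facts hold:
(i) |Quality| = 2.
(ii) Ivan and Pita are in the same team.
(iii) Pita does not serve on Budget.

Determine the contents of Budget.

Budget = {Lior, Nadia, Wen}

From (iii): Pita ∉ Budget.
(ii): Ivan matches Pita: Ivan ∉ Budget.
Only one team left: Pita ∈ Quality.
Only one team left: Ivan ∈ Quality.
(i): Quality already has 2, so the rest are out.
Only one team left: Wen ∈ Budget.
Only one team left: Nadia ∈ Budget.
Only one team left: Lior ∈ Budget.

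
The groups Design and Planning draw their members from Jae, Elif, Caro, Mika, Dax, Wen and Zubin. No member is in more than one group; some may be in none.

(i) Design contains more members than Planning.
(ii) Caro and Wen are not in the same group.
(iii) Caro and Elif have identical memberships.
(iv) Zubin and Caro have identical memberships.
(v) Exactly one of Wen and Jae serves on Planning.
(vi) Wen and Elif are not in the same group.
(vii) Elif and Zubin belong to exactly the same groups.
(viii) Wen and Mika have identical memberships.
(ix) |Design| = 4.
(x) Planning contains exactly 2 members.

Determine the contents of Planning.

Planning = {Mika, Wen}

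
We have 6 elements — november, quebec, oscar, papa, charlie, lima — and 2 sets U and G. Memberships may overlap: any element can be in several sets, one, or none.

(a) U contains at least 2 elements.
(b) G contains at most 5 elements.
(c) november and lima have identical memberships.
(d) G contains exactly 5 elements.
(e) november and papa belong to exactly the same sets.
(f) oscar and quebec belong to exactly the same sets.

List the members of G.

G = {lima, november, oscar, papa, quebec}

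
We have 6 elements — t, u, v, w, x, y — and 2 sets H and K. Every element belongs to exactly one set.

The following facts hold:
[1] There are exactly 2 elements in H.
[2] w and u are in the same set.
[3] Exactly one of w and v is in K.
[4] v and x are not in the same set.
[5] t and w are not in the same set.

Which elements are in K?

K = {u, w, x, y}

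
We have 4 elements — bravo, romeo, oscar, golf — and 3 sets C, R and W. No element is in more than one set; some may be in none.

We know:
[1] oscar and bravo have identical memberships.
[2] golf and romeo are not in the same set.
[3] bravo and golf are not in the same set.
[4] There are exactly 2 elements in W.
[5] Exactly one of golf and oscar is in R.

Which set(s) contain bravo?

bravo: W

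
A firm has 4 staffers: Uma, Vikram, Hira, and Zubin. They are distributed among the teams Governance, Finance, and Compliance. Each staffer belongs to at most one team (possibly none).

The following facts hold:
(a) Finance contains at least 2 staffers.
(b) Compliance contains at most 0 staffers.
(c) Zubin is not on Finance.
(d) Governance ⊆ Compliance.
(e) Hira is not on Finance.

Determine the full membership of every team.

Governance = {}; Finance = {Uma, Vikram}; Compliance = {}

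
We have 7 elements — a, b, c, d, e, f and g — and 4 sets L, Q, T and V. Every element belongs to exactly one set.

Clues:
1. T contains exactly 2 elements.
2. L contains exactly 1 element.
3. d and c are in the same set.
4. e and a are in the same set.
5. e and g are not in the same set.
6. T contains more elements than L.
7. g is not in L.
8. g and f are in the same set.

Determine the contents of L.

L = {b}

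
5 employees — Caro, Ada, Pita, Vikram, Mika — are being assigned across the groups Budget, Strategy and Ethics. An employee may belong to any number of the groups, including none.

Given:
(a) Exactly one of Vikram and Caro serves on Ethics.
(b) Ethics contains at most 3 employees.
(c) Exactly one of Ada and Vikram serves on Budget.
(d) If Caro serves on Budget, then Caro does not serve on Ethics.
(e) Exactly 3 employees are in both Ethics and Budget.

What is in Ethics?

Ethics = {Mika, Pita, Vikram}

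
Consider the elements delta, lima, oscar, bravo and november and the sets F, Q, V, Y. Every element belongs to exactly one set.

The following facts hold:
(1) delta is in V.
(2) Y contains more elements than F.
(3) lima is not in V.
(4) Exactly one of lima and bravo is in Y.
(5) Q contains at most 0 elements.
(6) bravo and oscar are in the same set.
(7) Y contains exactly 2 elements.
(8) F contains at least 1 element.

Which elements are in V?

V = {delta, november}

From (1): delta ∈ V.
From (3): lima ∉ V.
(5): Q already has 0, so the rest are out.
Suppose oscar ∈ V: no assignment then satisfies all the clues, so oscar ∉ V.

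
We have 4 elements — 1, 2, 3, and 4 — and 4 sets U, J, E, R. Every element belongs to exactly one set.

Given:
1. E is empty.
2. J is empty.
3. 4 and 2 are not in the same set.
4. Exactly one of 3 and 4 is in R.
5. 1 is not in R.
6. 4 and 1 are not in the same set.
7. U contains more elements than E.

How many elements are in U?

3

From (5): 1 ∉ R.
(1): E already has 0, so the rest are out.
(2): J already has 0, so the rest are out.
Only one set left: 1 ∈ U.
(6): 4 ∉ U.
Only one set left: 4 ∈ R.
(3): 2 ∉ R.
(4) (exactly one): 3 ∉ R.
Only one set left: 2 ∈ U.
Only one set left: 3 ∈ U.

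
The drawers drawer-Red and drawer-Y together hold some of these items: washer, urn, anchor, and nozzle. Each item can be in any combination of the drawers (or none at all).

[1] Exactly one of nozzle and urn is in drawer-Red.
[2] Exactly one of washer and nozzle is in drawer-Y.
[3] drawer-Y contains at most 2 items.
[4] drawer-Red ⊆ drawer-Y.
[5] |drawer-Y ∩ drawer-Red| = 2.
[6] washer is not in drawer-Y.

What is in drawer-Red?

drawer-Red = {anchor, nozzle}

From (6): washer ∉ drawer-Y.
(2) (exactly one): nozzle ∈ drawer-Y.
(4) contrapositive: washer ∉ drawer-Red.
Suppose urn ∈ drawer-Red: no assignment then satisfies all the clues, so urn ∉ drawer-Red.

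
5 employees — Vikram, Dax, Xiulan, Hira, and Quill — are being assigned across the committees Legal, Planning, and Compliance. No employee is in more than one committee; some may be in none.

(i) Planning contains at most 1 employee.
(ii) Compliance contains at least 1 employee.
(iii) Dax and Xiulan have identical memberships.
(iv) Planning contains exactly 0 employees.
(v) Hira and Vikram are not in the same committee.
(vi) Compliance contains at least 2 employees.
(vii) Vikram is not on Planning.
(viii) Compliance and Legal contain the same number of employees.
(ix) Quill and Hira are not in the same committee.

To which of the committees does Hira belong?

Hira: none

From (vii): Vikram ∉ Planning.
(iv): Planning already has 0, so the rest are out.
Suppose Hira ∈ Legal: no assignment then satisfies all the clues, so Hira ∉ Legal.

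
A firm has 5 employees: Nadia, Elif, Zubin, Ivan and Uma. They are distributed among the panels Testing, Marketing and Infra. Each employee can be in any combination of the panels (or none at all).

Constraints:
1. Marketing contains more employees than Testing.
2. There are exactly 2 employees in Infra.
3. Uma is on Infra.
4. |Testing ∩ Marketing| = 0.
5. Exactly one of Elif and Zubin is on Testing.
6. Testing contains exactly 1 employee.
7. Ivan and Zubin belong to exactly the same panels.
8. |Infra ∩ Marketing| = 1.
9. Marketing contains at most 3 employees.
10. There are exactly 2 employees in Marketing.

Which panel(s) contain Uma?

From (3): Uma ∈ Infra.
Suppose Uma ∈ Testing: no assignment then satisfies all the clues, so Uma ∉ Testing.

Uma: Infra, Marketing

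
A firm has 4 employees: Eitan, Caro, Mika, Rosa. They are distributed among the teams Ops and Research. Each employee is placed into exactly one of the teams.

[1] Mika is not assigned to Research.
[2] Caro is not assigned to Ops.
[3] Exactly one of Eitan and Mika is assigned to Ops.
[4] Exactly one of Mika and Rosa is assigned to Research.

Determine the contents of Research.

From (1): Mika ∉ Research.
From (2): Caro ∉ Ops.
(4) (exactly one): Rosa ∈ Research.
Only one team left: Caro ∈ Research.
Only one team left: Mika ∈ Ops.
(3) (exactly one): Eitan ∉ Ops.
Only one team left: Eitan ∈ Research.

Research = {Caro, Eitan, Rosa}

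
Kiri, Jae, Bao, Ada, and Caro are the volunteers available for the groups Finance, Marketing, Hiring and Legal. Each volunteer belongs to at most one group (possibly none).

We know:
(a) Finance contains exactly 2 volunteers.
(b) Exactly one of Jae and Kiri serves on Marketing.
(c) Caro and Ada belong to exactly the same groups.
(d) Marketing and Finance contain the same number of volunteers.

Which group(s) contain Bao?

Bao: Marketing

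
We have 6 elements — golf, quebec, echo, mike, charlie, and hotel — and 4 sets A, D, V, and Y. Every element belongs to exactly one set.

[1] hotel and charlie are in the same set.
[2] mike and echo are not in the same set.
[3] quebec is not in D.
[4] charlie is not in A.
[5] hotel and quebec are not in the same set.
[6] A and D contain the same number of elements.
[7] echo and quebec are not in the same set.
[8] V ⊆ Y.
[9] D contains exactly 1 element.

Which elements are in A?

A = {quebec}

From (3): quebec ∉ D.
From (4): charlie ∉ A.
(1): hotel matches charlie: hotel ∉ A.
Suppose golf ∈ A: no assignment then satisfies all the clues, so golf ∉ A.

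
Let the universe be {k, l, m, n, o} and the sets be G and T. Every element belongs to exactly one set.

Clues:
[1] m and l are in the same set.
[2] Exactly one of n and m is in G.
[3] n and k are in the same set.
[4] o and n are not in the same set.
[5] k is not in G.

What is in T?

T = {k, n}

From (5): k ∉ G.
(3): n matches k: n ∉ G.
Only one set left: k ∈ T.
Only one set left: n ∈ T.
(2) (exactly one): m ∈ G.
(4): o ∉ T.
Only one set left: o ∈ G.
(1): l matches m: l ∈ G.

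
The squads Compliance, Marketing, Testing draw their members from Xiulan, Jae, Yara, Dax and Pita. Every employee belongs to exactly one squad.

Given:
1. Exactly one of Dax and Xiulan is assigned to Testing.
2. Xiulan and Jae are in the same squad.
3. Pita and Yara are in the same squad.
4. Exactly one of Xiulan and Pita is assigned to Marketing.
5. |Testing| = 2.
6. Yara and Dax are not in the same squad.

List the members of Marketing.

Marketing = {Pita, Yara}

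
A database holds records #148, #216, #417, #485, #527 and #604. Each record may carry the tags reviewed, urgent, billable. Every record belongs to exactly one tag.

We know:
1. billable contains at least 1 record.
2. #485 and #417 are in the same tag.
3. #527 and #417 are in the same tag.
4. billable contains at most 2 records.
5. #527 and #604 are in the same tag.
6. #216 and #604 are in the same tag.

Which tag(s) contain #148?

#148: billable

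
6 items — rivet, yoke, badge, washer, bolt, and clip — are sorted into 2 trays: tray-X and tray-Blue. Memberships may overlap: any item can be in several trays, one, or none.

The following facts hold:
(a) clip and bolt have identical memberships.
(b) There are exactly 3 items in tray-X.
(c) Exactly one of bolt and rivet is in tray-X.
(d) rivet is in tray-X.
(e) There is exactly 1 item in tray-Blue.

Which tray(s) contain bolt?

From (d): rivet ∈ tray-X.
(c) (exactly one): bolt ∉ tray-X.
(a): clip matches bolt: clip ∉ tray-X.
Suppose bolt ∈ tray-Blue: no assignment then satisfies all the clues, so bolt ∉ tray-Blue.

bolt: none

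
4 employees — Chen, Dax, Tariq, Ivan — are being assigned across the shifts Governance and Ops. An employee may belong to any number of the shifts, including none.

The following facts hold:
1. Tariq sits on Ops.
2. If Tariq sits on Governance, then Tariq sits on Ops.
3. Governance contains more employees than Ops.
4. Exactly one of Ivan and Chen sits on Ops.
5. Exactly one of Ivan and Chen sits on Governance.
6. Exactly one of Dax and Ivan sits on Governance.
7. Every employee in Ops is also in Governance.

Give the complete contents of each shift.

Governance = {Chen, Dax, Tariq}; Ops = {Chen, Tariq}

From (1): Tariq ∈ Ops.
(7) with Tariq ∈ Ops: Tariq ∈ Governance.
Suppose Chen ∉ Governance: no assignment then satisfies all the clues, so Chen ∈ Governance.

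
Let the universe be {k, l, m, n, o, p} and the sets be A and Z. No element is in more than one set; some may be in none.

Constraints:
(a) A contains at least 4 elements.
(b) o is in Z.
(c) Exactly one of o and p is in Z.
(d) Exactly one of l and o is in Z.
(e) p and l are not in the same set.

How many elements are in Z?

1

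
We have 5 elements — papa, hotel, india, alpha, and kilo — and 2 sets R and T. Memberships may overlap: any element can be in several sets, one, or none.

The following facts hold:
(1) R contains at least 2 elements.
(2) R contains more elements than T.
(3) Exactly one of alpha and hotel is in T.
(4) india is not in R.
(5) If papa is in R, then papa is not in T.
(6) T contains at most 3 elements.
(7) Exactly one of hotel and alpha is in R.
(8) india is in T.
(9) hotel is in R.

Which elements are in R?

R = {hotel, kilo, papa}

From (4): india ∉ R.
From (8): india ∈ T.
From (9): hotel ∈ R.
(7) (exactly one): alpha ∉ R.
Suppose papa ∉ R: no assignment then satisfies all the clues, so papa ∈ R.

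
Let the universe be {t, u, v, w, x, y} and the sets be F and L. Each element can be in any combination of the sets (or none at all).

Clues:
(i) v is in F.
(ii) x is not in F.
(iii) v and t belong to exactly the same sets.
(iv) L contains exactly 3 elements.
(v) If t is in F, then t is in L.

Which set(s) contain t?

From (i): v ∈ F.
From (ii): x ∉ F.
(iii): t matches v: t ∈ F.
(v): t ∈ L.
(iii): v matches t: v ∈ L.

t: F, L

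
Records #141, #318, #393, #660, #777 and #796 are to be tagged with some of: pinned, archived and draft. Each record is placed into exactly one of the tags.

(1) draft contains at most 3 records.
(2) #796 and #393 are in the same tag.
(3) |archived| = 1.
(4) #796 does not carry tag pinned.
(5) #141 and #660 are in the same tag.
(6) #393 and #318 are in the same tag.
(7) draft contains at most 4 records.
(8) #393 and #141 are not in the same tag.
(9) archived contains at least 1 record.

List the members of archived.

archived = {#777}

From (4): #796 ∉ pinned.
(2): #393 matches #796: #393 ∉ pinned.
(6): #318 matches #393: #318 ∉ pinned.
Suppose #141 ∈ archived: no assignment then satisfies all the clues, so #141 ∉ archived.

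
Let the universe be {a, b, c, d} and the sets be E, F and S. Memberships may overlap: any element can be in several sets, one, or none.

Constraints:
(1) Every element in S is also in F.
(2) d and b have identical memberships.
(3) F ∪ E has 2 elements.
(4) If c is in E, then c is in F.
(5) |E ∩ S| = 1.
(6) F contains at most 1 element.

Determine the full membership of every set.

E = {a, c}; F = {c}; S = {c}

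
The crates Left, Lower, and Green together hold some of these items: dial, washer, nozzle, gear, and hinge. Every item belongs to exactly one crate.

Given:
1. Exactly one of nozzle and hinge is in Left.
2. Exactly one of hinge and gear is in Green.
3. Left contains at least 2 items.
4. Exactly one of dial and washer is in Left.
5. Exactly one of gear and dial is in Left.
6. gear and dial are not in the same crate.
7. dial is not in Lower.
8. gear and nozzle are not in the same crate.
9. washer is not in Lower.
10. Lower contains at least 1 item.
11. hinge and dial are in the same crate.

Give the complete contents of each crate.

Left = {dial, hinge}; Lower = {nozzle}; Green = {gear, washer}

From (7): dial ∉ Lower.
From (9): washer ∉ Lower.
(11): hinge matches dial: hinge ∉ Lower.
Suppose dial ∉ Left: no assignment then satisfies all the clues, so dial ∈ Left.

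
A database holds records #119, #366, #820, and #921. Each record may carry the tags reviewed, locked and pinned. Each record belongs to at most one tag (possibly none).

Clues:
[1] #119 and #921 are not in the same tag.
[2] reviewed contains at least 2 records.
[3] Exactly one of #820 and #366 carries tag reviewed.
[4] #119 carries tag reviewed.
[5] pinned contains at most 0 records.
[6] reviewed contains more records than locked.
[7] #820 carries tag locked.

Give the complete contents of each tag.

reviewed = {#119, #366}; locked = {#820}; pinned = {}

From (4): #119 ∈ reviewed.
From (7): #820 ∈ locked.
(1): #921 ∉ reviewed.
(2): only 2 candidates remain for reviewed, so all are in.
(5): pinned already has 0, so the rest are out.
Suppose #921 ∈ locked: no assignment then satisfies all the clues, so #921 ∉ locked.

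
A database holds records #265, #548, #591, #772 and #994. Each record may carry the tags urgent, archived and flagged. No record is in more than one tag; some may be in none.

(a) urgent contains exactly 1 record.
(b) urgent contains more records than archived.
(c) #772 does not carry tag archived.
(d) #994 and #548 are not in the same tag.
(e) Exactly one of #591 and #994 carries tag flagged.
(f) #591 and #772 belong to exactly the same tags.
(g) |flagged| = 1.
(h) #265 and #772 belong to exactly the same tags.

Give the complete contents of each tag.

From (c): #772 ∉ archived.
(f): #591 matches #772: #591 ∉ archived.
(h): #265 matches #772: #265 ∉ archived.
Suppose #265 ∈ urgent: no assignment then satisfies all the clues, so #265 ∉ urgent.

urgent = {#548}; archived = {}; flagged = {#994}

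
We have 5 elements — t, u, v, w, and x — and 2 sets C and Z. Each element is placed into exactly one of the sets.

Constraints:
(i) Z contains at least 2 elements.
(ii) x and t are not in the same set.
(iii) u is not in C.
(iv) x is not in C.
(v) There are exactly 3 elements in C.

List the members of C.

C = {t, v, w}

From (iii): u ∉ C.
From (iv): x ∉ C.
(v): only 3 candidates remain for C, so all are in.
Only one set left: u ∈ Z.
Only one set left: x ∈ Z.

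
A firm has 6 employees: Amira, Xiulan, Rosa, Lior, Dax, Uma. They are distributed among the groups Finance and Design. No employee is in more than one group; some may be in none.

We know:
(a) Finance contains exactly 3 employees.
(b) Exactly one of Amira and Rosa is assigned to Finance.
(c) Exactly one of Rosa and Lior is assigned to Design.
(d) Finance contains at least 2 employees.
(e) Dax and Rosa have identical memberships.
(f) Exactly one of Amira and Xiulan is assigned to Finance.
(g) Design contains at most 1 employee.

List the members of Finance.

Finance = {Dax, Rosa, Xiulan}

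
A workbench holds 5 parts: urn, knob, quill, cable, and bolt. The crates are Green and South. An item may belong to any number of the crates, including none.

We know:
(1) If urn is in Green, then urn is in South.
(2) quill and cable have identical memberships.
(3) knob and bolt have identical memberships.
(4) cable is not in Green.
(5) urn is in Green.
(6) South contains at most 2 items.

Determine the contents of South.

South = {urn}

From (4): cable ∉ Green.
From (5): urn ∈ Green.
(1): urn ∈ South.
(2): quill matches cable: quill ∉ Green.
Suppose knob ∈ South: no assignment then satisfies all the clues, so knob ∉ South.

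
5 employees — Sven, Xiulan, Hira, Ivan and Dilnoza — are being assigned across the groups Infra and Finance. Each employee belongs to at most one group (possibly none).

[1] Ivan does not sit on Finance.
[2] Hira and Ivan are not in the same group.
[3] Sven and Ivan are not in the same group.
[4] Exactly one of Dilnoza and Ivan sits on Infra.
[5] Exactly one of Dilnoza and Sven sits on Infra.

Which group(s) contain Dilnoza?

From (1): Ivan ∉ Finance.
Suppose Dilnoza ∉ Infra: no assignment then satisfies all the clues, so Dilnoza ∈ Infra.

Dilnoza: Infra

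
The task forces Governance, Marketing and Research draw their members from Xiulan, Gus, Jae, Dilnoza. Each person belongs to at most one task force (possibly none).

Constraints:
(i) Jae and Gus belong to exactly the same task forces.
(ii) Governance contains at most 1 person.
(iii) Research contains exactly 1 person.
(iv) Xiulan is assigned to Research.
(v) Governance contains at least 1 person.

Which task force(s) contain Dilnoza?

Dilnoza: Governance

From (iv): Xiulan ∈ Research.
(iii): Research already has 1, so the rest are out.
Suppose Dilnoza ∉ Governance: no assignment then satisfies all the clues, so Dilnoza ∈ Governance.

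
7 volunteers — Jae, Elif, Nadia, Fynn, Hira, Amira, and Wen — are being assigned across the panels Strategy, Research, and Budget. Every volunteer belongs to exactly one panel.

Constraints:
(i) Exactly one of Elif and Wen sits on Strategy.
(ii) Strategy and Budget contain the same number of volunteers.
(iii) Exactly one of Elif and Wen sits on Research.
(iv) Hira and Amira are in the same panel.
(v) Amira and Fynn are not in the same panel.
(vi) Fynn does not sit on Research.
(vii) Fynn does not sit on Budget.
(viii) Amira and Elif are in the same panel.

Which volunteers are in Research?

Research = {Amira, Elif, Hira}

From (vi): Fynn ∉ Research.
From (vii): Fynn ∉ Budget.
Only one panel left: Fynn ∈ Strategy.
(v): Amira ∉ Strategy.
(viii): Elif matches Amira: Elif ∉ Strategy.
(i) (exactly one): Wen ∈ Strategy.
(iii) (exactly one): Elif ∈ Research.
(iv): Hira matches Amira: Hira ∉ Strategy.
(viii): Amira matches Elif: Amira ∈ Research.
(iv): Hira matches Amira: Hira ∈ Research.
Suppose Jae ∈ Research: no assignment then satisfies all the clues, so Jae ∉ Research.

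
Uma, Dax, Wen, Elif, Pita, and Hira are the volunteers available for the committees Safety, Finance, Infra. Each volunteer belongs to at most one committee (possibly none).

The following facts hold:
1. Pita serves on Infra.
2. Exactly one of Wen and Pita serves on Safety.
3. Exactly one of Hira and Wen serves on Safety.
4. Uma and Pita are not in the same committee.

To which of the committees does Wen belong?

From (1): Pita ∈ Infra.
(2) (exactly one): Wen ∈ Safety.
(3) (exactly one): Hira ∉ Safety.
(4): Uma ∉ Infra.

Wen: Safety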